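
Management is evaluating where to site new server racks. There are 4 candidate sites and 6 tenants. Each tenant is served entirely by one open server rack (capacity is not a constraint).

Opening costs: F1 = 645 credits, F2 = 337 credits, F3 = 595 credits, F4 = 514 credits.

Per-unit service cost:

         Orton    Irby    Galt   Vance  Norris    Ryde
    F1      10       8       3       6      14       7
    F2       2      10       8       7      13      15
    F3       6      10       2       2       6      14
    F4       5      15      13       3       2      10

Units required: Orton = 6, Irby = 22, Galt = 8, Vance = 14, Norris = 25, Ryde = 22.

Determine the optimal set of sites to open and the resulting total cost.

For any fixed open set, each tenant goes to its cheapest open site; total = fixed + service.
{F4}: Orton→F4 5·6=30, Irby→F4 15·22=330, Galt→F4 13·8=104, Vance→F4 3·14=42, Norris→F4 2·25=50, Ryde→F4 10·22=220. Service 776; fixed 514; total 1290.
{F3}: Orton→F3 6·6=36, Irby→F3 10·22=220, Galt→F3 2·8=16, Vance→F3 2·14=28, Norris→F3 6·25=150, Ryde→F3 14·22=308. Service 758; fixed 595; total 1353.
{F2}: service 1049 + fixed 337 = 1386
{F1, F2, F3, F4}: service 436 + fixed 2091 = 2527
No other subset beats 1290.

Open F4 only; minimum total cost 1290.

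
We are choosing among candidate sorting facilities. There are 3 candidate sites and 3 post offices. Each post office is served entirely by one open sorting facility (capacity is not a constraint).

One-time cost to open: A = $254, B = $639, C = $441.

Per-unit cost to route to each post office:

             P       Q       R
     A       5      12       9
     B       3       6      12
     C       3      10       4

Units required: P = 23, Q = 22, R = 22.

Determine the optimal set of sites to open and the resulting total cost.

Open C only; minimum total cost 818.

For any fixed open set, each post office goes to its cheapest open site; total = fixed + service.
{C}: P→C 3·23=69, Q→C 10·22=220, R→C 4·22=88. Service 377; fixed 441; total 818.
{A}: P→A 5·23=115, Q→A 12·22=264, R→A 9·22=198. Service 577; fixed 254; total 831.
{A, C}: service 377 + fixed 695 = 1072
{A, B, C}: service 289 + fixed 1334 = 1623
No other subset beats 818.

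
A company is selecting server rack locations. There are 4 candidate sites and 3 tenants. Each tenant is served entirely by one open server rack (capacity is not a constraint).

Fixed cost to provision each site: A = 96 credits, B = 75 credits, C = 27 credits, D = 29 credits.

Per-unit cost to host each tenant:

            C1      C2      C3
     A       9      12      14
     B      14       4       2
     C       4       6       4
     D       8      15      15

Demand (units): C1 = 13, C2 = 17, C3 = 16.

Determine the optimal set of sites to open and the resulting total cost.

For any fixed open set, each tenant goes to its cheapest open site; total = fixed + service.
{C}: C1→C 4·13=52, C2→C 6·17=102, C3→C 4·16=64. Service 218; fixed 27; total 245.
{B, C}: C1→C 4·13=52, C2→B 4·17=68, C3→B 2·16=32. Service 152; fixed 102; total 254.
{C, D}: service 218 + fixed 56 = 274
{A, B, C, D}: service 152 + fixed 227 = 379
No other subset beats 245.

Open C only; minimum total cost 245.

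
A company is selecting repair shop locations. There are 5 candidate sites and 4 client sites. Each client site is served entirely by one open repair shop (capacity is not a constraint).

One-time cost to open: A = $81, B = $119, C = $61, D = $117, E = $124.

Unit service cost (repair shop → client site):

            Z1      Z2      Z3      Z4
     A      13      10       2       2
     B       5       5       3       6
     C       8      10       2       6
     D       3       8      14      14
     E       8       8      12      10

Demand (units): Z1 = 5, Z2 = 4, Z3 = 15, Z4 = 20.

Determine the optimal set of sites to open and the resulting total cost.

For any fixed open set, each client site goes to its cheapest open site; total = fixed + service.
{A}: Z1→A 13·5=65, Z2→A 10·4=40, Z3→A 2·15=30, Z4→A 2·20=40. Service 175; fixed 81; total 256.
{C}: service 230 + fixed 61 = 291
{A, C}: service 150 + fixed 142 = 292
{A, B, C, D, E}: service 105 + fixed 502 = 607
No other subset beats 256.

Open A only; minimum total cost 256.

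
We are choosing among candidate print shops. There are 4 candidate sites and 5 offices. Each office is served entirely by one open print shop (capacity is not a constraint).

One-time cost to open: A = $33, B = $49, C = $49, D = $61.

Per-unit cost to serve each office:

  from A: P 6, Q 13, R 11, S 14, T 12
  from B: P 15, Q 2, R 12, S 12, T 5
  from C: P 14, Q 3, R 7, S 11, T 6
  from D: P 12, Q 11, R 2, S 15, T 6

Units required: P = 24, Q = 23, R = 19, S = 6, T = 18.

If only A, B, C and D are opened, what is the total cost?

Total cost: 576

Each office is assigned to its cheapest site among the open ones.
{A, B, C, D}: P→A 6·24=144, Q→B 2·23=46, R→D 2·19=38, S→C 11·6=66, T→B 5·18=90. Service 384; fixed 192; total 576.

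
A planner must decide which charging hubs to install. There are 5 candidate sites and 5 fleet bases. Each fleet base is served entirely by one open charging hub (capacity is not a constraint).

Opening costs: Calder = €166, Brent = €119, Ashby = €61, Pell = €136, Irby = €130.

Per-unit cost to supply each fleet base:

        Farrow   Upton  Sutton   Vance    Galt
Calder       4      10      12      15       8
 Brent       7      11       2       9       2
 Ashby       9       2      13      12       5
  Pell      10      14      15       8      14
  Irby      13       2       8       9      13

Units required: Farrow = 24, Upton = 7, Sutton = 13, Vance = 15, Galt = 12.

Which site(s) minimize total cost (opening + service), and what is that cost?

For any fixed open set, each fleet base goes to its cheapest open site; total = fixed + service.
{Brent, Ashby}: Farrow→Brent 7·24=168, Upton→Ashby 2·7=14, Sutton→Brent 2·13=26, Vance→Brent 9·15=135, Galt→Brent 2·12=24. Service 367; fixed 180; total 547.
{Brent}: service 430 + fixed 119 = 549
{Brent, Irby}: service 367 + fixed 249 = 616
{Calder, Brent, Ashby, Pell, Irby}: service 280 + fixed 612 = 892
No other subset beats 547.

Open Brent and Ashby; minimum total cost 547.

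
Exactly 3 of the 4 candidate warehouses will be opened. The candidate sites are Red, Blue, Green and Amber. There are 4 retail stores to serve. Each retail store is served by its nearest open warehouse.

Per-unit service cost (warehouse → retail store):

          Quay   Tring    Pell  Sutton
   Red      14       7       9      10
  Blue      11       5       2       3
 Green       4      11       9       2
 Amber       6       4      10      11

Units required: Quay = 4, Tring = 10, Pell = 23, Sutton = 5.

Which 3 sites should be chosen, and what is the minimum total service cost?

Choose Blue, Green and Amber; total service cost 112.

With exactly 3 open, each retail store uses its cheapest among the chosen.
{Blue, Green, Amber}: Quay→Green 4·4=16, Tring→Amber 4·10=40, Pell→Blue 2·23=46, Sutton→Green 2·5=10. Service cost 112.
{Red, Blue, Green}: service cost 122
{Red, Blue, Amber}: service cost 125
Among all 4 size-3 choices, {Blue, Green, Amber} is lowest.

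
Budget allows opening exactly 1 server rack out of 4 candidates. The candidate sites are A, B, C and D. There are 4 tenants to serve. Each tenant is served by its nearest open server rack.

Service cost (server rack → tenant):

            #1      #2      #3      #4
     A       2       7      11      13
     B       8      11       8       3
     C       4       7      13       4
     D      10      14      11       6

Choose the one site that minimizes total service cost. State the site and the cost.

Choose C only; total service cost 28.

With exactly 1 open, each tenant uses its cheapest among the chosen.
{C}: #1→C 4, #2→C 7, #3→C 13, #4→C 4. Service cost 28.
{B}: service cost 30
{A}: service cost 33
Among all 4 size-1 choices, {C} is lowest.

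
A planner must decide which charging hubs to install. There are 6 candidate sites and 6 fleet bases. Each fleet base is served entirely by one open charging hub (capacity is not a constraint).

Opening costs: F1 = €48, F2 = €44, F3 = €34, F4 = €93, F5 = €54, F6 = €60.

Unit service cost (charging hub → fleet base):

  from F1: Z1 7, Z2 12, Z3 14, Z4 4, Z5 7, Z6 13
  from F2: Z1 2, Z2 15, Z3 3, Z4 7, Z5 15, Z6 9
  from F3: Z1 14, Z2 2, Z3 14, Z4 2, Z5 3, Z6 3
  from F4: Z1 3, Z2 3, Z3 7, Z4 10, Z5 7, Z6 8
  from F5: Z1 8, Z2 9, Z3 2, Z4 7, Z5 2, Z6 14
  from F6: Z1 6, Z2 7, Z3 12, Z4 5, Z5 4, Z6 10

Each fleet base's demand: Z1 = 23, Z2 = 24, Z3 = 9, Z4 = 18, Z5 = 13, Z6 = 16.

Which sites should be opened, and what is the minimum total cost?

For any fixed open set, each fleet base goes to its cheapest open site; total = fixed + service.
{F2, F3}: Z1→F2 2·23=46, Z2→F3 2·24=48, Z3→F2 3·9=27, Z4→F3 2·18=36, Z5→F3 3·13=39, Z6→F3 3·16=48. Service 244; fixed 78; total 322.
{F2, F3, F5}: service 222 + fixed 132 = 354
{F1, F2, F3}: service 244 + fixed 126 = 370
{F1, F2, F3, F4, F5, F6}: Z1→F2 2·23=46, Z2→F3 2·24=48, Z3→F5 2·9=18, Z4→F3 2·18=36, Z5→F5 2·13=26, Z6→F3 3·16=48. Service 222; fixed 333; total 555.
No other subset beats 322.

Open F2 and F3; minimum total cost 322.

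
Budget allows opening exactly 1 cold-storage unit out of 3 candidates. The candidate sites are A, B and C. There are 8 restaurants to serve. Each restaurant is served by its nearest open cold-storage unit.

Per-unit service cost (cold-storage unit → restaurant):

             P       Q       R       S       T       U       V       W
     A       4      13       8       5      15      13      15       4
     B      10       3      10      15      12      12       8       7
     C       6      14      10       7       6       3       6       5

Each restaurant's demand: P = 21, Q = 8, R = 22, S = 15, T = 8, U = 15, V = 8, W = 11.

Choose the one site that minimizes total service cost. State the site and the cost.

With exactly 1 open, each restaurant uses its cheapest among the chosen.
{C}: P→C 6·21=126, Q→C 14·8=112, R→C 10·22=220, S→C 7·15=105, T→C 6·8=48, U→C 3·15=45, V→C 6·8=48, W→C 5·11=55. Service cost 759.
{A}: service cost 918
{B}: service cost 1096
Among all 3 size-1 choices, {C} is lowest.

Choose C only; total service cost 759.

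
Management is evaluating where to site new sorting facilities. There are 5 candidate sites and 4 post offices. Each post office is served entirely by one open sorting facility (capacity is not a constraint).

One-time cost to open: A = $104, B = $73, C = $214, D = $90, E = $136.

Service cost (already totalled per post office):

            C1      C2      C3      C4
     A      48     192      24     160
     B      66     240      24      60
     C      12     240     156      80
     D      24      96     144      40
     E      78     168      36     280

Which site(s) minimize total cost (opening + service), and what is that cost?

Open B and D; minimum total cost 347.

For any fixed open set, each post office goes to its cheapest open site; total = fixed + service.
{B, D}: C1→D 24, C2→D 96, C3→B 24, C4→D 40. Service 184; fixed 163; total 347.
{A, D}: service 184 + fixed 194 = 378
{D}: C1→D 24, C2→D 96, C3→D 144, C4→D 40. Service 304; fixed 90; total 394.
{A, B, C, D, E}: service 172 + fixed 617 = 789
No other subset beats 347.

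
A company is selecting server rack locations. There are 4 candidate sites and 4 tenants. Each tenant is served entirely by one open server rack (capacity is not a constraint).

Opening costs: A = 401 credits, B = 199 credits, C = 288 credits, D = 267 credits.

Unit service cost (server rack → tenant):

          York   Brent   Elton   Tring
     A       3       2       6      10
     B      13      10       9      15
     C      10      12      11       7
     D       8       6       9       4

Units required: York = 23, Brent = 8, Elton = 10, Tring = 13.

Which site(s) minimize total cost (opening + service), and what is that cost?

For any fixed open set, each tenant goes to its cheapest open site; total = fixed + service.
{D}: York→D 8·23=184, Brent→D 6·8=48, Elton→D 9·10=90, Tring→D 4·13=52. Service 374; fixed 267; total 641.
{A}: service 275 + fixed 401 = 676
{C}: York→C 10·23=230, Brent→C 12·8=96, Elton→C 11·10=110, Tring→C 7·13=91. Service 527; fixed 288; total 815.
{A, B, C, D}: service 197 + fixed 1155 = 1352
No other subset beats 641.

Open D only; minimum total cost 641.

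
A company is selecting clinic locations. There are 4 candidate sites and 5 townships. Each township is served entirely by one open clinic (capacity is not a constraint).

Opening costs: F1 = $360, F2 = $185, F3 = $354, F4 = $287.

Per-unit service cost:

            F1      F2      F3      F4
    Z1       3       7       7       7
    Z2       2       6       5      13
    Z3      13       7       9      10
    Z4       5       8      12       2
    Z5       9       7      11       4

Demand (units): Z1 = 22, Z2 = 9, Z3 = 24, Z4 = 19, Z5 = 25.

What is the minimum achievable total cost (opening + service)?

For any fixed open set, each township goes to its cheapest open site; total = fixed + service.
{F2}: Z1→F2 7·22=154, Z2→F2 6·9=54, Z3→F2 7·24=168, Z4→F2 8·19=152, Z5→F2 7·25=175. Service 703; fixed 185; total 888.
{F4}: service 649 + fixed 287 = 936
{F2, F4}: service 514 + fixed 472 = 986
{F1, F2, F3, F4}: service 390 + fixed 1186 = 1576
No other subset beats 888.

Minimum total cost: 888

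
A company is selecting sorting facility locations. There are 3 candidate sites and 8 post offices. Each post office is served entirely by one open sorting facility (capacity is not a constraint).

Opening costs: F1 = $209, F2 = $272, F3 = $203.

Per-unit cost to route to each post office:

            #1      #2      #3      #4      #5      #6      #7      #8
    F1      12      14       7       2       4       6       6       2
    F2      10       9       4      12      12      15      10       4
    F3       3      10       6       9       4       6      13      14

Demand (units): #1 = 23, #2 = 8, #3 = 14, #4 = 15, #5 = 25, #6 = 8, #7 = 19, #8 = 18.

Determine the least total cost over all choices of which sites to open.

Minimum total cost: 973

For any fixed open set, each post office goes to its cheapest open site; total = fixed + service.
{F1, F3}: #1→F3 3·23=69, #2→F3 10·8=80, #3→F3 6·14=84, #4→F1 2·15=30, #5→F1 4·25=100, #6→F1 6·8=48, #7→F1 6·19=114, #8→F1 2·18=36. Service 561; fixed 412; total 973.
{F1}: #1→F1 12·23=276, #2→F1 14·8=112, #3→F1 7·14=98, #4→F1 2·15=30, #5→F1 4·25=100, #6→F1 6·8=48, #7→F1 6·19=114, #8→F1 2·18=36. Service 814; fixed 209; total 1023.
{F1, F2}: #1→F2 10·23=230, #2→F2 9·8=72, #3→F2 4·14=56, #4→F1 2·15=30, #5→F1 4·25=100, #6→F1 6·8=48, #7→F1 6·19=114, #8→F1 2·18=36. Service 686; fixed 481; total 1167.
{F1, F2, F3}: #1→F3 3·23=69, #2→F2 9·8=72, #3→F2 4·14=56, #4→F1 2·15=30, #5→F1 4·25=100, #6→F1 6·8=48, #7→F1 6·19=114, #8→F1 2·18=36. Service 525; fixed 684; total 1209.
(All 7 nonempty subsets were checked; F1 and F3 is lowest.)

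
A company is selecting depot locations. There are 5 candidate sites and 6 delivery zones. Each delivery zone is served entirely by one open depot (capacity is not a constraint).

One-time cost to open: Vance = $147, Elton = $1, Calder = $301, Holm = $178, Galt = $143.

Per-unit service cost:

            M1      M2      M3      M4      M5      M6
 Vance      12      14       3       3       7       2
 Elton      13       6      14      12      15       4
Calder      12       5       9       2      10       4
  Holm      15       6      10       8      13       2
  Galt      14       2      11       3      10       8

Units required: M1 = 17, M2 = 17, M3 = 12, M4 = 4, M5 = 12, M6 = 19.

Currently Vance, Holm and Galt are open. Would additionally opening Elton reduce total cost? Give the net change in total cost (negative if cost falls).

Current service cost with {Vance, Holm, Galt}: 408.
Adding Elton: each delivery zone re-picks its cheapest; new service cost 408, saving 0.
Extra fixed cost: 1. Net change = 1 − 0 = 1.
(Totals: 876 → 877.)

No — net change +1 (cost rises by 1).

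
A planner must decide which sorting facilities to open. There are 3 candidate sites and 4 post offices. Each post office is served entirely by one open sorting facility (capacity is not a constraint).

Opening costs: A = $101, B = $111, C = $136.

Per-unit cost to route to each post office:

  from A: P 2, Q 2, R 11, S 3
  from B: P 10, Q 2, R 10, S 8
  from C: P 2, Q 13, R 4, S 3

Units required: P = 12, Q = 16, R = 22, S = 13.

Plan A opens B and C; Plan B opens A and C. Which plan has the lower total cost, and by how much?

Plan B is cheaper by 10.

Plan A: {B, C}: P→C 2·12=24, Q→B 2·16=32, R→C 4·22=88, S→C 3·13=39. Service 183; fixed 247; total 430.
Plan B: {A, C}: P→A 2·12=24, Q→A 2·16=32, R→C 4·22=88, S→A 3·13=39. Service 183; fixed 237; total 420.
Difference: |430 − 420| = 10.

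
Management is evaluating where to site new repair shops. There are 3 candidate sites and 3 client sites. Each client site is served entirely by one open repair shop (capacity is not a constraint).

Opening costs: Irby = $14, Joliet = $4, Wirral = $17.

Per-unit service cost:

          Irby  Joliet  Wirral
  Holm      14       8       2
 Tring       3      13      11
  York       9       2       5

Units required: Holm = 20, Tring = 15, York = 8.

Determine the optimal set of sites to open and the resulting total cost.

For any fixed open set, each client site goes to its cheapest open site; total = fixed + service.
{Irby, Joliet, Wirral}: Holm→Wirral 2·20=40, Tring→Irby 3·15=45, York→Joliet 2·8=16. Service 101; fixed 35; total 136.
{Irby, Wirral}: Holm→Wirral 2·20=40, Tring→Irby 3·15=45, York→Wirral 5·8=40. Service 125; fixed 31; total 156.
{Irby, Joliet}: service 221 + fixed 18 = 239
{Joliet}: Holm→Joliet 8·20=160, Tring→Joliet 13·15=195, York→Joliet 2·8=16. Service 371; fixed 4; total 375.
(All 7 nonempty subsets were checked; Irby, Joliet and Wirral is lowest.)

Open Irby, Joliet and Wirral; minimum total cost 136.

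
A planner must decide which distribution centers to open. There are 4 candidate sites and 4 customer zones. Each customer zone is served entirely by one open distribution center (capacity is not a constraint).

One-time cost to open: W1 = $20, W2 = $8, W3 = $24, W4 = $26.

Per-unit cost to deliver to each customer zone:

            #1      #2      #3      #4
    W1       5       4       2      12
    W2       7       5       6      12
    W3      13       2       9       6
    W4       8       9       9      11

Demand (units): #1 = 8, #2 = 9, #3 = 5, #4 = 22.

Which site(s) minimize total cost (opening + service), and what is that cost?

For any fixed open set, each customer zone goes to its cheapest open site; total = fixed + service.
{W1, W3}: #1→W1 5·8=40, #2→W3 2·9=18, #3→W1 2·5=10, #4→W3 6·22=132. Service 200; fixed 44; total 244.
{W1, W2, W3}: service 200 + fixed 52 = 252
{W2, W3}: service 236 + fixed 32 = 268
{W1, W2, W3, W4}: service 200 + fixed 78 = 278
No other subset beats 244.

Open W1 and W3; minimum total cost 244.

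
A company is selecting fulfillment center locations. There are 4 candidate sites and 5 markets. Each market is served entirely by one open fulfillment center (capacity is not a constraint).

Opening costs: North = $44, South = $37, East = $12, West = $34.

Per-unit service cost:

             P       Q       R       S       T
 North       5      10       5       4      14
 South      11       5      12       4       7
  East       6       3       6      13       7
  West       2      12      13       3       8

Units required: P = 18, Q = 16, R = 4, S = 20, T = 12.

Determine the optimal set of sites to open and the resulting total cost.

For any fixed open set, each market goes to its cheapest open site; total = fixed + service.
{East, West}: P→West 2·18=36, Q→East 3·16=48, R→East 6·4=24, S→West 3·20=60, T→East 7·12=84. Service 252; fixed 46; total 298.
{South, East, West}: service 252 + fixed 83 = 335
{North, East, West}: service 248 + fixed 90 = 338
{North, South, East, West}: service 248 + fixed 127 = 375
No other subset beats 298.

Open East and West; minimum total cost 298.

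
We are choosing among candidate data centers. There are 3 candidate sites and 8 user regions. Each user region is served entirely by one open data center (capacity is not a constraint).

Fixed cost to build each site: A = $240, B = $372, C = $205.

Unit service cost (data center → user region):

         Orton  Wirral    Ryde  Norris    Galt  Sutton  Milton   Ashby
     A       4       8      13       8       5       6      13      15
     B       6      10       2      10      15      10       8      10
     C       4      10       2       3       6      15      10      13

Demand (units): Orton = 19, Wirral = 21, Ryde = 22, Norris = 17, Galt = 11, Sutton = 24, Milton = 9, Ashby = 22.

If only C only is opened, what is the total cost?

Total cost: 1388

Each user region is assigned to its cheapest site among the open ones.
{C}: Orton→C 4·19=76, Wirral→C 10·21=210, Ryde→C 2·22=44, Norris→C 3·17=51, Galt→C 6·11=66, Sutton→C 15·24=360, Milton→C 10·9=90, Ashby→C 13·22=286. Service 1183; fixed 205; total 1388.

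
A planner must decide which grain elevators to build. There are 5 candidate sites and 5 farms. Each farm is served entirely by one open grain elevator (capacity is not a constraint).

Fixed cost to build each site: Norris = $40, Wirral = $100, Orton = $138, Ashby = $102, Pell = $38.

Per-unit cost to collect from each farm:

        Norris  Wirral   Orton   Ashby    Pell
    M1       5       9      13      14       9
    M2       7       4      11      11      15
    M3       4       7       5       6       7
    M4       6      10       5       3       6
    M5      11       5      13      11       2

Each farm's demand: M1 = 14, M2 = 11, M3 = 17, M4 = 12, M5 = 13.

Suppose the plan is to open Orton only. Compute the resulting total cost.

Total cost: 755

Each farm is assigned to its cheapest site among the open ones.
{Orton}: M1→Orton 13·14=182, M2→Orton 11·11=121, M3→Orton 5·17=85, M4→Orton 5·12=60, M5→Orton 13·13=169. Service 617; fixed 138; total 755.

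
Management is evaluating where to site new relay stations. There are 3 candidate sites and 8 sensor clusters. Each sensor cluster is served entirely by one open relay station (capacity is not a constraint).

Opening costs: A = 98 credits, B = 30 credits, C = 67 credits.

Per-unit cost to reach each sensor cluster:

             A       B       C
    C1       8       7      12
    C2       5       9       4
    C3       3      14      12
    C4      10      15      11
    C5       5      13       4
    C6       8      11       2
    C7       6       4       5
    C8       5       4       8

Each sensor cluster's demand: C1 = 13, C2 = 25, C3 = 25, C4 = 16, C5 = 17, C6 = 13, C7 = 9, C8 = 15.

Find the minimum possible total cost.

For any fixed open set, each sensor cluster goes to its cheapest open site; total = fixed + service.
{A, B, C}: C1→B 7·13=91, C2→C 4·25=100, C3→A 3·25=75, C4→A 10·16=160, C5→C 4·17=68, C6→C 2·13=26, C7→B 4·9=36, C8→B 4·15=60. Service 616; fixed 195; total 811.
{A, C}: C1→A 8·13=104, C2→C 4·25=100, C3→A 3·25=75, C4→A 10·16=160, C5→C 4·17=68, C6→C 2·13=26, C7→C 5·9=45, C8→A 5·15=75. Service 653; fixed 165; total 818.
{A, B}: C1→B 7·13=91, C2→A 5·25=125, C3→A 3·25=75, C4→A 10·16=160, C5→A 5·17=85, C6→A 8·13=104, C7→B 4·9=36, C8→B 4·15=60. Service 736; fixed 128; total 864.
{B}: service 1366 + fixed 30 = 1396
(All 7 nonempty subsets were checked; A, B and C is lowest.)

Minimum total cost: 811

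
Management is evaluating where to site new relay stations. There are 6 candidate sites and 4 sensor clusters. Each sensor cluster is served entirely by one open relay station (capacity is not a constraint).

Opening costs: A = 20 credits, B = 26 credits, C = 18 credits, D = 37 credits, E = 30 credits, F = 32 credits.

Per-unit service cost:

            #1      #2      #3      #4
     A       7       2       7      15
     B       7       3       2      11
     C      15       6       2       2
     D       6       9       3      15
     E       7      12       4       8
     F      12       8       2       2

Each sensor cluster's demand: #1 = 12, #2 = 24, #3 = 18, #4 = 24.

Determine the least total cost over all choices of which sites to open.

Minimum total cost: 254

For any fixed open set, each sensor cluster goes to its cheapest open site; total = fixed + service.
{A, C}: #1→A 7·12=84, #2→A 2·24=48, #3→C 2·18=36, #4→C 2·24=48. Service 216; fixed 38; total 254.
{A, F}: service 216 + fixed 52 = 268
{A, C, D}: service 204 + fixed 75 = 279
{A, B, C, D, E, F}: #1→D 6·12=72, #2→A 2·24=48, #3→B 2·18=36, #4→C 2·24=48. Service 204; fixed 163; total 367.
No other subset beats 254.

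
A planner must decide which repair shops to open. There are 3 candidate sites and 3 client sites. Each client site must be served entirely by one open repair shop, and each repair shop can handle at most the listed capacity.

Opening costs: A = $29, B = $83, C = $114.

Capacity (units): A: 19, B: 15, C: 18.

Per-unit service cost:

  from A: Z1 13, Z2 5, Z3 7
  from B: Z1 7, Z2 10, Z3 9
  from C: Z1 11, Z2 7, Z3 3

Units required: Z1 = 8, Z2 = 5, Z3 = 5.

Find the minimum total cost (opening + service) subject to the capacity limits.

Open {A}: Z1→A 13·8=104, Z2→A 5·5=25, Z3→A 7·5=35.
Loads: A carries 18/19. Service 164; fixed 29; total 193.
Next best feasible plan costs 228.

Minimum total cost: 193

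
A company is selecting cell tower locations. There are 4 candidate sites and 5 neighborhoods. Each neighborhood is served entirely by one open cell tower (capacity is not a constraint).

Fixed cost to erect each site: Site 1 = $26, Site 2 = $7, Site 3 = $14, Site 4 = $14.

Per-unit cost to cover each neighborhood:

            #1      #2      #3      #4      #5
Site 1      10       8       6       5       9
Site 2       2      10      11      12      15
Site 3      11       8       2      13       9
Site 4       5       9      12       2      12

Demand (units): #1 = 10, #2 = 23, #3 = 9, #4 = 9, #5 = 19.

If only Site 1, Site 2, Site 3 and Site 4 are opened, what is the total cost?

Total cost: 472

Each neighborhood is assigned to its cheapest site among the open ones.
{Site 1, Site 2, Site 3, Site 4}: #1→Site 2 2·10=20, #2→Site 1 8·23=184, #3→Site 3 2·9=18, #4→Site 4 2·9=18, #5→Site 1 9·19=171. Service 411; fixed 61; total 472.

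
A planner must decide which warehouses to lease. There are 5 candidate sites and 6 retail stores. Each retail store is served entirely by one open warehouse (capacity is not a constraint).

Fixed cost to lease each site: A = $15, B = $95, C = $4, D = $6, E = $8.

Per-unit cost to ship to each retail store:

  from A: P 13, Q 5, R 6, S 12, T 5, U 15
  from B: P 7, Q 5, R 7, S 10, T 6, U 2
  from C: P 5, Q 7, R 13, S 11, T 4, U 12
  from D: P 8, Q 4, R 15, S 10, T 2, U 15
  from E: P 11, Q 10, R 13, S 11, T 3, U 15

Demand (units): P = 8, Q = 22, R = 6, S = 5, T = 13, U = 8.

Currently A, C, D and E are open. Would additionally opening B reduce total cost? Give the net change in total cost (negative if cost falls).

Current service cost with {A, C, D, E}: 336.
Adding B: each retail store re-picks its cheapest; new service cost 256, saving 80.
Extra fixed cost: 95. Net change = 95 − 80 = 15.
(Totals: 369 → 384.)

No — net change +15 (cost rises by 15).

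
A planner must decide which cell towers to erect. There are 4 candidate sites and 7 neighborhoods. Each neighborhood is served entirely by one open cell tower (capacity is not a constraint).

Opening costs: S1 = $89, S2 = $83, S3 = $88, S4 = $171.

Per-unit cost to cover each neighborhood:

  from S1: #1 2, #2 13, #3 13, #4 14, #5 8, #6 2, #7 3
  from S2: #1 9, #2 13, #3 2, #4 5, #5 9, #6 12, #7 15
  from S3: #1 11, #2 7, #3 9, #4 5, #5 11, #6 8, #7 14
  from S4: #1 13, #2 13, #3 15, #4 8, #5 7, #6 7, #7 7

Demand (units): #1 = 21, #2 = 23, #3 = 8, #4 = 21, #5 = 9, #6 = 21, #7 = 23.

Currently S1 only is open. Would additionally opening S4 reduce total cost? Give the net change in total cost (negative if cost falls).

Current service cost with {S1}: 922.
Adding S4: each neighborhood re-picks its cheapest; new service cost 787, saving 135.
Extra fixed cost: 171. Net change = 171 − 135 = 36.
(Totals: 1011 → 1047.)

No — net change +36 (cost rises by 36).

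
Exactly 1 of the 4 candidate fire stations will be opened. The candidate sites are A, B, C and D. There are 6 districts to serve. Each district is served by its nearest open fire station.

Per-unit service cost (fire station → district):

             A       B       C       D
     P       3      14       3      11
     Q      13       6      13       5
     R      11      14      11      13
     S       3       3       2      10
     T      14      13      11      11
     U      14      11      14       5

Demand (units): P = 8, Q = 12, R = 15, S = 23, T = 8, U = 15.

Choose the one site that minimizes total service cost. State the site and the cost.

With exactly 1 open, each district uses its cheapest among the chosen.
{C}: P→C 3·8=24, Q→C 13·12=156, R→C 11·15=165, S→C 2·23=46, T→C 11·8=88, U→C 14·15=210. Service cost 689.
{B}: service cost 732
{A}: service cost 736
Among all 4 size-1 choices, {C} is lowest.

Choose C only; total service cost 689.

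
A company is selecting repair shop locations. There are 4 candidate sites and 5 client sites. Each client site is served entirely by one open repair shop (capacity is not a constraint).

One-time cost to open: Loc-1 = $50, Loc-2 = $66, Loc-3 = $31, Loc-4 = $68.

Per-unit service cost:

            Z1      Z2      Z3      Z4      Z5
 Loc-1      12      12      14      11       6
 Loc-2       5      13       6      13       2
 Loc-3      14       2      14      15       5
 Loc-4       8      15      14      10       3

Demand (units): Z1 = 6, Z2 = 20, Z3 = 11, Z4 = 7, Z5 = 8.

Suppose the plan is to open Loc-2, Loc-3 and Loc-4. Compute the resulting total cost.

Each client site is assigned to its cheapest site among the open ones.
{Loc-2, Loc-3, Loc-4}: Z1→Loc-2 5·6=30, Z2→Loc-3 2·20=40, Z3→Loc-2 6·11=66, Z4→Loc-4 10·7=70, Z5→Loc-2 2·8=16. Service 222; fixed 165; total 387.

Total cost: 387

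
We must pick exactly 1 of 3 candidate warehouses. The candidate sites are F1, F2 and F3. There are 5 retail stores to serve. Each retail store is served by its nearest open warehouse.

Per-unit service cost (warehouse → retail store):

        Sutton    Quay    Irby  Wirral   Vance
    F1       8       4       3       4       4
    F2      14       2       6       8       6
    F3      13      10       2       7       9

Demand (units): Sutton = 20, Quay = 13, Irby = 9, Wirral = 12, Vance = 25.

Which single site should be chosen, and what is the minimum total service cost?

With exactly 1 open, each retail store uses its cheapest among the chosen.
{F1}: Sutton→F1 8·20=160, Quay→F1 4·13=52, Irby→F1 3·9=27, Wirral→F1 4·12=48, Vance→F1 4·25=100. Service cost 387.
{F2}: service cost 606
{F3}: service cost 717
Among all 3 size-1 choices, {F1} is lowest.

Choose F1 only; total service cost 387.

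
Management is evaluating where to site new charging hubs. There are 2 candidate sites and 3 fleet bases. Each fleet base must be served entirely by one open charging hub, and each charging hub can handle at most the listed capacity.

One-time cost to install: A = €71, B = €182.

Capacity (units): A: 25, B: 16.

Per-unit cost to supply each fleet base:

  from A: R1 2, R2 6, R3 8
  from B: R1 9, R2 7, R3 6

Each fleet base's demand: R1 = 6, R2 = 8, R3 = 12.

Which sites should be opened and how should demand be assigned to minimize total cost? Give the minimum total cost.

Open {A, B}: R1→A 2·6=12, R2→A 6·8=48, R3→B 6·12=72.
Loads: A carries 14/25, B carries 12/16. Service 132; fixed 253; total 385.
Next best feasible plan costs 417.

Minimum total cost: 385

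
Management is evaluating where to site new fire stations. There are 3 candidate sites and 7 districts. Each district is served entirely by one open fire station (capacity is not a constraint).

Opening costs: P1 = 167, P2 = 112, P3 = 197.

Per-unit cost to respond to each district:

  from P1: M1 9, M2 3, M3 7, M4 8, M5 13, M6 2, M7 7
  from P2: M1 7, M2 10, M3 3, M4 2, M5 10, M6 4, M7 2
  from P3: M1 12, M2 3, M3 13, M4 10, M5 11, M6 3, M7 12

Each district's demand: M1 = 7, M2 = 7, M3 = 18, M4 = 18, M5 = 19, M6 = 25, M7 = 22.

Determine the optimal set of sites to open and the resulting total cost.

Open P2 only; minimum total cost 655.

For any fixed open set, each district goes to its cheapest open site; total = fixed + service.
{P2}: M1→P2 7·7=49, M2→P2 10·7=70, M3→P2 3·18=54, M4→P2 2·18=36, M5→P2 10·19=190, M6→P2 4·25=100, M7→P2 2·22=44. Service 543; fixed 112; total 655.
{P1, P2}: service 444 + fixed 279 = 723
{P2, P3}: M1→P2 7·7=49, M2→P3 3·7=21, M3→P2 3·18=54, M4→P2 2·18=36, M5→P2 10·19=190, M6→P3 3·25=75, M7→P2 2·22=44. Service 469; fixed 309; total 778.
{P1, P2, P3}: service 444 + fixed 476 = 920
No other subset beats 655.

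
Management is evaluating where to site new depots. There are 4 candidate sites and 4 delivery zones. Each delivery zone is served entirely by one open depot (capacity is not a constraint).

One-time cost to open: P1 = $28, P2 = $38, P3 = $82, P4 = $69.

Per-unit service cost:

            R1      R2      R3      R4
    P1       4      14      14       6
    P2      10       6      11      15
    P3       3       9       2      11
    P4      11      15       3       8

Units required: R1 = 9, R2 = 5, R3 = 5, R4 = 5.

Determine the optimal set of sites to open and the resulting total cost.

For any fixed open set, each delivery zone goes to its cheapest open site; total = fixed + service.
{P1, P2}: R1→P1 4·9=36, R2→P2 6·5=30, R3→P2 11·5=55, R4→P1 6·5=30. Service 151; fixed 66; total 217.
{P3}: R1→P3 3·9=27, R2→P3 9·5=45, R3→P3 2·5=10, R4→P3 11·5=55. Service 137; fixed 82; total 219.
{P1, P3}: service 112 + fixed 110 = 222
{P1, P2, P3, P4}: service 97 + fixed 217 = 314
No other subset beats 217.

Open P1 and P2; minimum total cost 217.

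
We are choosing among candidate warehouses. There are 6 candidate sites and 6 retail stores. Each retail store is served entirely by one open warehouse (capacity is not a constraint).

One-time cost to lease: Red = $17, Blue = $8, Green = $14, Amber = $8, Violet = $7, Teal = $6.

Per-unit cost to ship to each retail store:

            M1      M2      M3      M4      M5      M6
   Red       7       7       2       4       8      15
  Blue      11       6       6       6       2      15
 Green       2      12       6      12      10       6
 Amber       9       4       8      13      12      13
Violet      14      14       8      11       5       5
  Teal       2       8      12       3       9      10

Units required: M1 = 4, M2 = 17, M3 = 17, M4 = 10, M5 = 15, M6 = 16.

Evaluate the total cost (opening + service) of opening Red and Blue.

Each retail store is assigned to its cheapest site among the open ones.
{Red, Blue}: M1→Red 7·4=28, M2→Blue 6·17=102, M3→Red 2·17=34, M4→Red 4·10=40, M5→Blue 2·15=30, M6→Red 15·16=240. Service 474; fixed 25; total 499.

Total cost: 499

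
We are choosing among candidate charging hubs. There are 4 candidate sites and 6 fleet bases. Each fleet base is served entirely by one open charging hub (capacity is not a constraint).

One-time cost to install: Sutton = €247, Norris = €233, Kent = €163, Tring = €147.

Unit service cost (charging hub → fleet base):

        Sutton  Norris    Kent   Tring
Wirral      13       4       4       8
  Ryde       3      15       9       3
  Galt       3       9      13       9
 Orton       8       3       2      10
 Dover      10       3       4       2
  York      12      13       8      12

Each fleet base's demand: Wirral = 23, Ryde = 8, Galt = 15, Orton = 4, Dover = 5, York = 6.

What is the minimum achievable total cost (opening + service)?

For any fixed open set, each fleet base goes to its cheapest open site; total = fixed + service.
{Kent}: Wirral→Kent 4·23=92, Ryde→Kent 9·8=72, Galt→Kent 13·15=195, Orton→Kent 2·4=8, Dover→Kent 4·5=20, York→Kent 8·6=48. Service 435; fixed 163; total 598.
{Tring}: service 465 + fixed 147 = 612
{Kent, Tring}: Wirral→Kent 4·23=92, Ryde→Tring 3·8=24, Galt→Tring 9·15=135, Orton→Kent 2·4=8, Dover→Tring 2·5=10, York→Kent 8·6=48. Service 317; fixed 310; total 627.
{Sutton, Norris, Kent, Tring}: Wirral→Norris 4·23=92, Ryde→Sutton 3·8=24, Galt→Sutton 3·15=45, Orton→Kent 2·4=8, Dover→Tring 2·5=10, York→Kent 8·6=48. Service 227; fixed 790; total 1017.
No other subset beats 598.

Minimum total cost: 598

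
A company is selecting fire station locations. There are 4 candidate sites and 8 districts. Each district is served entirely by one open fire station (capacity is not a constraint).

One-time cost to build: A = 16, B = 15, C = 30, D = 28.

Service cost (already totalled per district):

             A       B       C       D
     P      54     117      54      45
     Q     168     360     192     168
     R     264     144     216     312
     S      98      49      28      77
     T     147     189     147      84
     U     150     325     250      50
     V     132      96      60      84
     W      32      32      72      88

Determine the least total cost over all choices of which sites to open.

Minimum total cost: 684

For any fixed open set, each district goes to its cheapest open site; total = fixed + service.
{B, C, D}: P→D 45, Q→D 168, R→B 144, S→C 28, T→D 84, U→D 50, V→C 60, W→B 32. Service 611; fixed 73; total 684.
{B, D}: P→D 45, Q→D 168, R→B 144, S→B 49, T→D 84, U→D 50, V→D 84, W→B 32. Service 656; fixed 43; total 699.
{A, B, C, D}: P→D 45, Q→A 168, R→B 144, S→C 28, T→D 84, U→D 50, V→C 60, W→A 32. Service 611; fixed 89; total 700.
{B}: P→B 117, Q→B 360, R→B 144, S→B 49, T→B 189, U→B 325, V→B 96, W→B 32. Service 1312; fixed 15; total 1327.
No other subset beats 684.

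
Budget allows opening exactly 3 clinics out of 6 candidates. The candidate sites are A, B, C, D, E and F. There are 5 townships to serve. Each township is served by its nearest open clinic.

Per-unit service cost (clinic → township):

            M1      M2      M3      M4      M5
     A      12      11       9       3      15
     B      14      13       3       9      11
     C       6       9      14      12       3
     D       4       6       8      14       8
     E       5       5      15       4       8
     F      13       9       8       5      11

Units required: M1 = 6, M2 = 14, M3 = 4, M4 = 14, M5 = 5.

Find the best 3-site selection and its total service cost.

With exactly 3 open, each township uses its cheapest among the chosen.
{B, C, E}: M1→E 5·6=30, M2→E 5·14=70, M3→B 3·4=12, M4→E 4·14=56, M5→C 3·5=15. Service cost 183.
{A, C, E}: service cost 193
{A, B, E}: service cost 194
Among all 20 size-3 choices, {B, C, E} is lowest.

Choose B, C and E; total service cost 183.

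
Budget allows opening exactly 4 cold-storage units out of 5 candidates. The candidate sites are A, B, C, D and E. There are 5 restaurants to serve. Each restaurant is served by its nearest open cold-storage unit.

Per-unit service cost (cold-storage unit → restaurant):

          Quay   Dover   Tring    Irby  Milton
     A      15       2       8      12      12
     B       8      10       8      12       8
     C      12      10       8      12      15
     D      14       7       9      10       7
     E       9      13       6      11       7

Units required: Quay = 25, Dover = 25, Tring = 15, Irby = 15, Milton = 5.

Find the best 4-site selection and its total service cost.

With exactly 4 open, each restaurant uses its cheapest among the chosen.
{A, B, D, E}: Quay→B 8·25=200, Dover→A 2·25=50, Tring→E 6·15=90, Irby→D 10·15=150, Milton→D 7·5=35. Service cost 525.
{A, B, C, E}: service cost 540
{A, C, D, E}: service cost 550
Among all 5 size-4 choices, {A, B, D, E} is lowest.

Choose A, B, D and E; total service cost 525.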